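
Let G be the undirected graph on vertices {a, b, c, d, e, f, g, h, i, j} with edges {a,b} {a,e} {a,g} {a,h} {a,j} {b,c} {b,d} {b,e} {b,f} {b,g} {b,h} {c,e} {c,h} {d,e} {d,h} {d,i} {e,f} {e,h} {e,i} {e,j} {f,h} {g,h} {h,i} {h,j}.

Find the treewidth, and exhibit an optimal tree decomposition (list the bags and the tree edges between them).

Each bag holds 4 vertices, so the decomposition has width 3, which upper-bounds the treewidth. Conversely, {a, b, g, h} is a clique of size 4, and the vertices of any clique must share a bag in every tree decomposition; so some bag has ≥ 4 vertices and tw(G) ≥ 3. Combining the bounds, tw(G) = 3.

Treewidth 3.
Bags: B1 = {a, b, e, h}  B2 = {b, e, f, h}  B3 = {a, b, g, h}  B4 = {a, e, h, j}  B5 = {b, c, e, h}  B6 = {b, d, e, h}  B7 = {d, e, h, i}
Tree: B1–B2, B1–B3, B1–B4, B1–B5, B5–B6, B6–B7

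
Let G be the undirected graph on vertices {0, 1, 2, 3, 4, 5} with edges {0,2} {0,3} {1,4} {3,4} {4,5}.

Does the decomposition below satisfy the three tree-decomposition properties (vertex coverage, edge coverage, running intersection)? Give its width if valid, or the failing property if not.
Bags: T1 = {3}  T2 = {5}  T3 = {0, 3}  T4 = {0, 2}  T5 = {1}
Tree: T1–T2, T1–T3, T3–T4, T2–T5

No — vertex 4 appears in no bag.

A tree decomposition must satisfy three properties: every vertex lies in some bag; for every edge, both endpoints lie together in some bag; and for every vertex, the bags containing it form a connected subtree. Here vertex 4 appears in no bag, so the decomposition is invalid.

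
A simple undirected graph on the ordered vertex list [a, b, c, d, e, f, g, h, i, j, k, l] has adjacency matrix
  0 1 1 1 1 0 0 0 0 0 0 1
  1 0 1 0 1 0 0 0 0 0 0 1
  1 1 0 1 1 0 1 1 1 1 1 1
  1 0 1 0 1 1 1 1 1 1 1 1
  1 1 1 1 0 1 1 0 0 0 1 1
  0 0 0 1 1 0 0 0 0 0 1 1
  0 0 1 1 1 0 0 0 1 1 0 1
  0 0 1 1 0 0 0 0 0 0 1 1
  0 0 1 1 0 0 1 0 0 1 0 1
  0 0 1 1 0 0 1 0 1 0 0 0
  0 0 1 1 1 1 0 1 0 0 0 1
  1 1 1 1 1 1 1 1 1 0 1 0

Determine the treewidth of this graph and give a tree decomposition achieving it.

Treewidth 4.
Bags: B1 = {c, d, g, i, j}  B2 = {c, d, g, i, l}  B3 = {c, d, e, g, l}  B4 = {c, d, e, k, l}  B5 = {a, c, d, e, l}  B6 = {a, b, c, e, l}  B7 = {c, d, h, k, l}  B8 = {d, e, f, k, l}
Tree: B1–B2, B2–B3, B3–B4, B3–B5, B5–B6, B4–B7, B4–B8

Each bag holds 5 vertices, so the decomposition has width 4, which upper-bounds the treewidth. For the lower bound, the 5 vertices {c, d, g, i, j} are pairwise adjacent, and any tree decomposition puts a clique entirely inside one bag — forcing width ≥ 4. Hence tw(G) = 4 exactly.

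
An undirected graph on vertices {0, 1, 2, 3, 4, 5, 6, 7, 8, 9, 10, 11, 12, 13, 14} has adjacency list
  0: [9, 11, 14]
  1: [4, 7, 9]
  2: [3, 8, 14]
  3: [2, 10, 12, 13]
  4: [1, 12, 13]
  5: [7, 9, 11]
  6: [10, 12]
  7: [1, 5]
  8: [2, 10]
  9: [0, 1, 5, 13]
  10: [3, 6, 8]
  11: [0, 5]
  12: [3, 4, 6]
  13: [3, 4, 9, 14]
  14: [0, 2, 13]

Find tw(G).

3

A width-3 tree decomposition is:
Bags: B1 = {6, 8, 10, 12}  B2 = {3, 8, 10, 12}  B3 = {2, 3, 8, 12}  B4 = {2, 3, 4, 12}  B5 = {2, 3, 4, 13}  B6 = {2, 4, 13, 14}  B7 = {1, 4, 13, 14}  B8 = {1, 9, 13, 14}  B9 = {0, 1, 9, 14}  B10 = {0, 1, 7, 9}  B11 = {0, 5, 7, 9}  B12 = {0, 5, 7, 11}
Tree: B1–B2, B2–B3, B3–B4, B4–B5, B5–B6, B6–B7, B7–B8, B8–B9, B9–B10, B10–B11, B11–B12
Each bag holds 4 vertices, so the decomposition has width 3, which upper-bounds the treewidth. For the lower bound: the 4 vertex sets {6,8,10}, {12}, {3}, {2,4,13,14} are disjoint, each induces a connected subgraph, and every pair is joined by at least one edge of G. Contracting each set to a single vertex therefore yields K_{4} as a minor, and since treewidth is minor-monotone, tw(G) ≥ tw(K_{4}) = 3. The upper and lower bounds meet at 3, so that is the treewidth.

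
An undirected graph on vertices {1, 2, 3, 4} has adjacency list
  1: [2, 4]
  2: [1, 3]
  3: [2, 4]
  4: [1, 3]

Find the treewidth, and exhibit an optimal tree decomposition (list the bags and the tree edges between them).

Treewidth 2.
Bags: B1 = {1, 2, 3}  B2 = {1, 3, 4}
Tree: B1–B2

Each bag holds 3 vertices, so the decomposition has width 2, which upper-bounds the treewidth. For the lower bound, G contains the cycle 3–2–1–4–3, so G is not a forest; only forests have treewidth ≤ 1, hence tw(G) ≥ 2. Hence tw(G) = 2 exactly.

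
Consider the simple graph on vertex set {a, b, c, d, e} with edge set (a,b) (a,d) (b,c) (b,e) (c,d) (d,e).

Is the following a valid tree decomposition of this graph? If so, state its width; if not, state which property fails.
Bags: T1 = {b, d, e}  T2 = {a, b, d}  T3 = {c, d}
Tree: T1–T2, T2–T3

A tree decomposition must satisfy three properties: every vertex lies in some bag; for every edge, both endpoints lie together in some bag; and for every vertex, the bags containing it form a connected subtree. Here edge (b,c) lies in no bag, so the decomposition is invalid.

No — edge (b,c) lies in no bag.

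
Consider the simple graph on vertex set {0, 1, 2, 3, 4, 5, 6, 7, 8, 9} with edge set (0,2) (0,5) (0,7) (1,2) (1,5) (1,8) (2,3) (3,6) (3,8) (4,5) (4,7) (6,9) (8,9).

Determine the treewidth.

2

A width-2 tree decomposition is:
Bags: B1 = {4, 5, 7}  B2 = {0, 5, 7}  B3 = {0, 1, 5}  B4 = {0, 1, 2}  B5 = {1, 2, 8}  B6 = {2, 3, 8}  B7 = {3, 8, 9}  B8 = {3, 6, 9}
Tree: B1–B2, B2–B3, B3–B4, B4–B5, B5–B6, B6–B7, B7–B8
The largest bag has 3 vertices, giving width 2; this decomposition certifies tw(G) ≤ 2. The edges 4–7–0–5–4 form a cycle, so G is not a tree and its treewidth is at least 2. Combining the bounds, tw(G) = 2.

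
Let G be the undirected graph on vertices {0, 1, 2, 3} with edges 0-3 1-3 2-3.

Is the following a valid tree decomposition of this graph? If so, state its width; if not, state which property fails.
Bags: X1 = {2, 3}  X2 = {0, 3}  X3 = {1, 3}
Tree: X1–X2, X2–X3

Yes; width 1.

Checking the three conditions: (i) the bags cover all of {0, 1, 2, 3}; (ii) for each edge, some bag contains both endpoints; (iii) the bags containing any fixed vertex form a subtree. All hold, so the decomposition is valid with width 2 − 1 = 1.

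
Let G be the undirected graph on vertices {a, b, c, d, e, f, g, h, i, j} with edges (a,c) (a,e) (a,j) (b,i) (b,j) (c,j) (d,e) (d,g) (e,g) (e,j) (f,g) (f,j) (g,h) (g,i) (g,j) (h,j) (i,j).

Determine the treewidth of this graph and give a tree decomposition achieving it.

Treewidth 2.
One optimal decomposition is:
Bags: B1 = {f, g, j}  B2 = {e, g, j}  B3 = {g, i, j}  B4 = {g, h, j}  B5 = {a, e, j}  B6 = {b, i, j}  B7 = {a, c, j}  B8 = {d, e, g}
Tree: B1–B2, B2–B3, B2–B4, B2–B5, B3–B6, B5–B7, B2–B8

Every bag has size at most 3, so the width is 3 − 1 = 2 and tw(G) ≤ 2. For the lower bound, the 3 vertices {d, e, g} are pairwise adjacent, and any tree decomposition puts a clique entirely inside one bag — forcing width ≥ 2. Hence tw(G) = 2 exactly.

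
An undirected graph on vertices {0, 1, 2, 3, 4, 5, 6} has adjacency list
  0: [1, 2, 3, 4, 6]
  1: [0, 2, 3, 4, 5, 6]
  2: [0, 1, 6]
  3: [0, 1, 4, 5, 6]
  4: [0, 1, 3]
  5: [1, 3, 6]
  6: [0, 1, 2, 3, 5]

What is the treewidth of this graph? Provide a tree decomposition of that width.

Every bag has size at most 4, so the width is 4 − 1 = 3 and tw(G) ≤ 3. Conversely, {0, 1, 2, 6} is a clique of size 4, and the vertices of any clique must share a bag in every tree decomposition; so some bag has ≥ 4 vertices and tw(G) ≥ 3. Hence tw(G) = 3 exactly.

Treewidth 3.
One such decomposition:
Bags: B1 = {0, 1, 3, 4}  B2 = {0, 1, 3, 6}  B3 = {0, 1, 2, 6}  B4 = {1, 3, 5, 6}
Tree: B1–B2, B2–B3, B2–B4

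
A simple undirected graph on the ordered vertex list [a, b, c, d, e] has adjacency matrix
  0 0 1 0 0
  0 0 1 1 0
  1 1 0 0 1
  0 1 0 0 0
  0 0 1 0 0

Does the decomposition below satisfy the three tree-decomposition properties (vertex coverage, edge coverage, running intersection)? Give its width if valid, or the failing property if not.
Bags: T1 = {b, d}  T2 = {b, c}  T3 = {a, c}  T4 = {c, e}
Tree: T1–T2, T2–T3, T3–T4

Yes; width 1.

Checking the three conditions: (i) the bags cover all of {a, b, c, d, e}; (ii) for each edge, some bag contains both endpoints; (iii) the bags containing any fixed vertex form a subtree. All hold, so the decomposition is valid with width 2 − 1 = 1.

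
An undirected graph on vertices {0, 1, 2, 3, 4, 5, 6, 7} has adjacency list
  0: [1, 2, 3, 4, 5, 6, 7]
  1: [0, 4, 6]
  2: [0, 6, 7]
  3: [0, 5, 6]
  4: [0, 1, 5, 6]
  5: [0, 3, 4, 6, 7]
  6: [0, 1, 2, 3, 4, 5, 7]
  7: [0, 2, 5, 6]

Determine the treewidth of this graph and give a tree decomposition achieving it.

Treewidth 3.
One such decomposition:
Bags: B1 = {0, 5, 6, 7}  B2 = {0, 2, 6, 7}  B3 = {0, 3, 5, 6}  B4 = {0, 4, 5, 6}  B5 = {0, 1, 4, 6}
Tree: B1–B2, B1–B3, B3–B4, B4–B5

Each bag holds 4 vertices, so the decomposition has width 3, which upper-bounds the treewidth. For the lower bound, the 4 vertices {0, 1, 4, 6} are pairwise adjacent, and any tree decomposition puts a clique entirely inside one bag — forcing width ≥ 3. Therefore the treewidth is 3.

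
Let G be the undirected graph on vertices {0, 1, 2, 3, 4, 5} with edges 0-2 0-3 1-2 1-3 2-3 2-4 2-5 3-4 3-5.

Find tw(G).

2

A width-2 tree decomposition is:
Bags: B1 = {0, 2, 3}  B2 = {1, 2, 3}  B3 = {2, 3, 5}  B4 = {2, 3, 4}
Tree: B1–B2, B1–B3, B1–B4
Every bag has size at most 3, so the width is 3 − 1 = 2 and tw(G) ≤ 2. For the lower bound, the 3 vertices {0, 2, 3} are pairwise adjacent, and any tree decomposition puts a clique entirely inside one bag — forcing width ≥ 2. The upper and lower bounds meet at 2, so that is the treewidth.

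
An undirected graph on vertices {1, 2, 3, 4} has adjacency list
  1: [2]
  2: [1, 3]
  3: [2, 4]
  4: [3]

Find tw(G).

A width-1 tree decomposition is:
Bags: B1 = {2, 3}  B2 = {1, 2}  B3 = {3, 4}
Tree: B1–B2, B1–B3
The largest bag has 2 vertices, giving width 1; this decomposition certifies tw(G) ≤ 1. G has an edge, so its treewidth is at least 1. Therefore the treewidth is 1.

1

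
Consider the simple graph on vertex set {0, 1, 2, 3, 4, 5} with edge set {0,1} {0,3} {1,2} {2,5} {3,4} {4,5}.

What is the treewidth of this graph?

2

A width-2 tree decomposition is:
Bags: B1 = {0, 1, 2}  B2 = {0, 2, 3}  B3 = {2, 3, 4}  B4 = {2, 4, 5}
Tree: B1–B2, B2–B3, B3–B4
The largest bag has 3 vertices, giving width 2; this decomposition certifies tw(G) ≤ 2. For the lower bound, G contains the cycle 2–1–0–3–4–5–2, so G is not a forest; only forests have treewidth ≤ 1, hence tw(G) ≥ 2. Combining the bounds, tw(G) = 2.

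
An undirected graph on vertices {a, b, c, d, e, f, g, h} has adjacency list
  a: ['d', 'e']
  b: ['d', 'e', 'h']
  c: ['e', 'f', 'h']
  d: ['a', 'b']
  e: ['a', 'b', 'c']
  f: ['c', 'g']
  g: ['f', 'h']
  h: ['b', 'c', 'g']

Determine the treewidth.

2

A width-2 tree decomposition is:
Bags: B1 = {c, f, g}  B2 = {c, g, h}  B3 = {c, e, h}  B4 = {b, e, h}  B5 = {a, b, e}  B6 = {a, b, d}
Tree: B1–B2, B2–B3, B3–B4, B4–B5, B5–B6
Each bag holds 3 vertices, so the decomposition has width 2, which upper-bounds the treewidth. For the lower bound, G contains the cycle f–g–h–c–f, so G is not a forest; only forests have treewidth ≤ 1, hence tw(G) ≥ 2. The upper and lower bounds meet at 2, so that is the treewidth.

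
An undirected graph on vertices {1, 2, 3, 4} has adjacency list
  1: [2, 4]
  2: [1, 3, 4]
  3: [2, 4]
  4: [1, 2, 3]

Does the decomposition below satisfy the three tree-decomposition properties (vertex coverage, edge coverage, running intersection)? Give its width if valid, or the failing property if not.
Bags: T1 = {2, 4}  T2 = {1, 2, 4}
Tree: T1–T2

No — vertex 3 appears in no bag.

A tree decomposition must satisfy three properties: every vertex lies in some bag; for every edge, both endpoints lie together in some bag; and for every vertex, the bags containing it form a connected subtree. Here vertex 3 appears in no bag, so the decomposition is invalid.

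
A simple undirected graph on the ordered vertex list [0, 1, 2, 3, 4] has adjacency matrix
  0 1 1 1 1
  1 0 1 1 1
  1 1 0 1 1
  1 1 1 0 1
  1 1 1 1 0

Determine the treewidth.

A width-4 tree decomposition is:
Bags: B1 = {0, 1, 2, 3, 4}
Tree: (single bag)
A single bag containing all 5 vertices is trivially a valid decomposition of width 4. Conversely, {0, 1, 2, 3, 4} is a clique of size 5, and the vertices of any clique must share a bag in every tree decomposition; so some bag has ≥ 5 vertices and tw(G) ≥ 4. The upper and lower bounds meet at 4, so that is the treewidth.

4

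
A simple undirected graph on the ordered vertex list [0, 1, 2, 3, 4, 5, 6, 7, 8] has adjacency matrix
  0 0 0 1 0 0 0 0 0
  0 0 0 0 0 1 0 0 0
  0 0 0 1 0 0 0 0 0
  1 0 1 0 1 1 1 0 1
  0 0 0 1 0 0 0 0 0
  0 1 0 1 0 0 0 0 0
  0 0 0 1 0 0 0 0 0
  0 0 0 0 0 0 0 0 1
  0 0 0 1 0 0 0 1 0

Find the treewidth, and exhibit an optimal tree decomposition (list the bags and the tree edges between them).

The largest bag has 2 vertices, giving width 1; this decomposition certifies tw(G) ≤ 1. Any graph with an edge has treewidth ≥ 1, and G has the edge 3–6. Hence tw(G) = 1 exactly.

Treewidth 1.
One optimal decomposition is:
Bags: B1 = {3, 6}  B2 = {3, 5}  B3 = {2, 3}  B4 = {0, 3}  B5 = {3, 4}  B6 = {3, 8}  B7 = {1, 5}  B8 = {7, 8}
Tree: B1–B2, B2–B3, B3–B4, B1–B5, B5–B6, B2–B7, B6–B8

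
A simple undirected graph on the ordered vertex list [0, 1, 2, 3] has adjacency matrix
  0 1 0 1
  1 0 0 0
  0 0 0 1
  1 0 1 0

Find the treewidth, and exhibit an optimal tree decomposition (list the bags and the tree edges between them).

Treewidth 1.
Bags: B1 = {0, 1}  B2 = {0, 3}  B3 = {2, 3}
Tree: B1–B2, B2–B3

Each bag holds 2 vertices, so the decomposition has width 1, which upper-bounds the treewidth. Since G has at least one edge (e.g. 1–0), it is not an edgeless graph, so tw(G) ≥ 1. Hence tw(G) = 1 exactly.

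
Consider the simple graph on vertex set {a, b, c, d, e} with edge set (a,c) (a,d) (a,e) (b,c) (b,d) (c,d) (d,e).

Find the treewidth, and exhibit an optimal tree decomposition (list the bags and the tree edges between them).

The largest bag has 3 vertices, giving width 2; this decomposition certifies tw(G) ≤ 2. On the other hand G contains the 3-clique {a, d, e}. A clique must lie in a single bag of any decomposition, so no decomposition can have width below 2. Therefore the treewidth is 2.

Treewidth 2.
One such decomposition:
Bags: B1 = {a, c, d}  B2 = {b, c, d}  B3 = {a, d, e}
Tree: B1–B2, B1–B3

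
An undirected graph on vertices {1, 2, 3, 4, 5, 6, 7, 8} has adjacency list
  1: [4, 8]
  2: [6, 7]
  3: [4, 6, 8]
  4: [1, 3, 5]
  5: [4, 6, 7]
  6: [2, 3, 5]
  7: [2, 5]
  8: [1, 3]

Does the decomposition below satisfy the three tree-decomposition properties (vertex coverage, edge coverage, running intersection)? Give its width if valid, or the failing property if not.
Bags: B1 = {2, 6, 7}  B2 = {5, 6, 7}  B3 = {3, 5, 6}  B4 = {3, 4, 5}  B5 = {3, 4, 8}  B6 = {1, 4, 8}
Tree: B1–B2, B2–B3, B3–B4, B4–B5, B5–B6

Yes; width 2.

Checking the three conditions: (i) the bags cover all of {1, 2, 3, 4, 5, 6, 7, 8}; (ii) for each edge, some bag contains both endpoints; (iii) the bags containing any fixed vertex form a subtree. All hold, so the decomposition is valid with width 3 − 1 = 2.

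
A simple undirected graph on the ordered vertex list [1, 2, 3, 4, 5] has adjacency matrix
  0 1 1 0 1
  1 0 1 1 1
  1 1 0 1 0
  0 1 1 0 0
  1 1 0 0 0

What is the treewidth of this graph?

2

A width-2 tree decomposition is:
Bags: B1 = {1, 2, 3}  B2 = {1, 2, 5}  B3 = {2, 3, 4}
Tree: B1–B2, B1–B3
Every bag has size at most 3, so the width is 3 − 1 = 2 and tw(G) ≤ 2. For the lower bound, the 3 vertices {1, 2, 3} are pairwise adjacent, and any tree decomposition puts a clique entirely inside one bag — forcing width ≥ 2. Therefore the treewidth is 2.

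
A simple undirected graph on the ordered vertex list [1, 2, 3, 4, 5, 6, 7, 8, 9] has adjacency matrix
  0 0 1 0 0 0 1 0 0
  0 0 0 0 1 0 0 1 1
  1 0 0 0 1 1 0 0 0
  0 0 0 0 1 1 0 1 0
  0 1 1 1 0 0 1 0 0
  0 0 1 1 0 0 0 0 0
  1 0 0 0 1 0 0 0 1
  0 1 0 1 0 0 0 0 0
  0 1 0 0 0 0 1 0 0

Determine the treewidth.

A width-3 tree decomposition is:
Bags: B1 = {1, 3, 6, 7}  B2 = {3, 5, 6, 7}  B3 = {4, 5, 6, 7}  B4 = {4, 5, 7, 9}  B5 = {2, 4, 5, 9}  B6 = {2, 4, 8, 9}
Tree: B1–B2, B2–B3, B3–B4, B4–B5, B5–B6
Every bag has size at most 4, so the width is 4 − 1 = 3 and tw(G) ≤ 3. For the lower bound: the 4 vertex sets {1,3,6}, {7}, {5}, {2,4,8,9} are disjoint, each induces a connected subgraph, and every pair is joined by at least one edge of G. Contracting each set to a single vertex therefore yields K_{4} as a minor, and since treewidth is minor-monotone, tw(G) ≥ tw(K_{4}) = 3. Hence tw(G) = 3 exactly.

3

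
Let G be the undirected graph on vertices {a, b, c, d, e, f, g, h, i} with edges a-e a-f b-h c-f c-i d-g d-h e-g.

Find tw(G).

1

A width-1 tree decomposition is:
Bags: B1 = {c, i}  B2 = {c, f}  B3 = {a, f}  B4 = {a, e}  B5 = {e, g}  B6 = {d, g}  B7 = {d, h}  B8 = {b, h}
Tree: B1–B2, B2–B3, B3–B4, B4–B5, B5–B6, B6–B7, B7–B8
Every bag has size at most 2, so the width is 2 − 1 = 1 and tw(G) ≤ 1. Since G has at least one edge (e.g. i–c), it is not an edgeless graph, so tw(G) ≥ 1. The upper and lower bounds meet at 1, so that is the treewidth.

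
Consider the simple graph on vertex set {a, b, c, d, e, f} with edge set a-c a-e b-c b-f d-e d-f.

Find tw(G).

2

A width-2 tree decomposition is:
Bags: B1 = {a, b, c}  B2 = {a, b, f}  B3 = {a, d, f}  B4 = {a, d, e}
Tree: B1–B2, B2–B3, B3–B4
Every bag has size at most 3, so the width is 3 − 1 = 2 and tw(G) ≤ 2. For the lower bound, G contains the cycle a–c–b–f–d–e–a, so G is not a forest; only forests have treewidth ≤ 1, hence tw(G) ≥ 2. Hence tw(G) = 2 exactly.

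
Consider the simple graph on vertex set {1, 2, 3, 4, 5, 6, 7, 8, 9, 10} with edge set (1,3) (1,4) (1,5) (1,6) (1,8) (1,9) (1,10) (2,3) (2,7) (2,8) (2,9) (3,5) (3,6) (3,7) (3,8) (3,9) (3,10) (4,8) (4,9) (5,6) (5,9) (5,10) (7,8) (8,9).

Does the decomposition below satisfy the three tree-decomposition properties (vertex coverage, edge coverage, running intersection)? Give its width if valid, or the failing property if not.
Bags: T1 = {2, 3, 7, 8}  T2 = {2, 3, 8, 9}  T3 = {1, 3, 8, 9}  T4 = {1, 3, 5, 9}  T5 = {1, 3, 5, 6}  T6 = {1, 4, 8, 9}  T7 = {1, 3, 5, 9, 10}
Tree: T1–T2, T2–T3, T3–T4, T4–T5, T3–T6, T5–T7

No — bags containing vertex 9 are not connected in the tree.

A tree decomposition must satisfy three properties: every vertex lies in some bag; for every edge, both endpoints lie together in some bag; and for every vertex, the bags containing it form a connected subtree. Here bags containing vertex 9 are not connected in the tree, so the decomposition is invalid.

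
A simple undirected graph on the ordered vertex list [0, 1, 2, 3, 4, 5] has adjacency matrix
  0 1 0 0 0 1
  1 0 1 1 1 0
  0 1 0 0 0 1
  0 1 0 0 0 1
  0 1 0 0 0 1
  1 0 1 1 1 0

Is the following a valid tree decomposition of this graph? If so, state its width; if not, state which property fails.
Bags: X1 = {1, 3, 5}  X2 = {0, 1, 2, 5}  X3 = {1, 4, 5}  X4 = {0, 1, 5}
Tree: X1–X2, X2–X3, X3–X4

No — bags containing vertex 0 are not connected in the tree.

A tree decomposition must satisfy three properties: every vertex lies in some bag; for every edge, both endpoints lie together in some bag; and for every vertex, the bags containing it form a connected subtree. Here bags containing vertex 0 are not connected in the tree, so the decomposition is invalid.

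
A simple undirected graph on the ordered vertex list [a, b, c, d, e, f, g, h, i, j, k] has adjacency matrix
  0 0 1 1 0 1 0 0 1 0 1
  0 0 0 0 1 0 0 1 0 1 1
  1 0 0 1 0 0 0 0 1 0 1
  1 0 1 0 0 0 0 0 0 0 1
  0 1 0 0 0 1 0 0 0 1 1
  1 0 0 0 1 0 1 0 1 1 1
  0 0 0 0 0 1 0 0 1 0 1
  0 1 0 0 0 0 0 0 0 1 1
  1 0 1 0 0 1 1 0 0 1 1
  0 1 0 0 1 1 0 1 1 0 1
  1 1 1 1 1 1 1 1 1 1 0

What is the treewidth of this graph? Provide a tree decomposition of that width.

Each bag holds 4 vertices, so the decomposition has width 3, which upper-bounds the treewidth. On the other hand G contains the 4-clique {a, c, d, k}. A clique must lie in a single bag of any decomposition, so no decomposition can have width below 3. Therefore the treewidth is 3.

Treewidth 3.
One such decomposition:
Bags: B1 = {e, f, j, k}  B2 = {f, i, j, k}  B3 = {b, e, j, k}  B4 = {b, h, j, k}  B5 = {a, f, i, k}  B6 = {f, g, i, k}  B7 = {a, c, i, k}  B8 = {a, c, d, k}
Tree: B1–B2, B1–B3, B3–B4, B2–B5, B5–B6, B5–B7, B7–B8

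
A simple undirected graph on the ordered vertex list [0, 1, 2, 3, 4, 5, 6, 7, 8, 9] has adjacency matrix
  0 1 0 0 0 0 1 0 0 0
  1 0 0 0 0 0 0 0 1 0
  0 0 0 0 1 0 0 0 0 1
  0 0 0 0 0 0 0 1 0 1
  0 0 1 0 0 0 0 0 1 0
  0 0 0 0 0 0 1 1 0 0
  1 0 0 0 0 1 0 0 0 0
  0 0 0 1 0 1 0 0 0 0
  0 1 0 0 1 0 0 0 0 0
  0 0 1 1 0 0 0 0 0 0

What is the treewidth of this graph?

2

A width-2 tree decomposition is:
Bags: B1 = {2, 3, 9}  B2 = {2, 3, 7}  B3 = {2, 5, 7}  B4 = {2, 5, 6}  B5 = {0, 2, 6}  B6 = {0, 1, 2}  B7 = {1, 2, 8}  B8 = {2, 4, 8}
Tree: B1–B2, B2–B3, B3–B4, B4–B5, B5–B6, B6–B7, B7–B8
Each bag holds 3 vertices, so the decomposition has width 2, which upper-bounds the treewidth. For the lower bound, G contains the cycle 2–9–3–7–5–6–0–1–8–4–2, so G is not a forest; only forests have treewidth ≤ 1, hence tw(G) ≥ 2. Combining the bounds, tw(G) = 2.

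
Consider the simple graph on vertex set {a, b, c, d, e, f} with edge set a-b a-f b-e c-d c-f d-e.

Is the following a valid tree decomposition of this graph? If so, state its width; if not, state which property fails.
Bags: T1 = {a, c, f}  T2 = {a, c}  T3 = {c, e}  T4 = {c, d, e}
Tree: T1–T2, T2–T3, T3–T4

A tree decomposition must satisfy three properties: every vertex lies in some bag; for every edge, both endpoints lie together in some bag; and for every vertex, the bags containing it form a connected subtree. Here vertex b appears in no bag, so the decomposition is invalid.

No — vertex b appears in no bag.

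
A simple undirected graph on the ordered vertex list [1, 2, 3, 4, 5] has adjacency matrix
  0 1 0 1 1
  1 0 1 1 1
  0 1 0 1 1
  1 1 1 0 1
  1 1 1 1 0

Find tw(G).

A width-3 tree decomposition is:
Bags: B1 = {1, 2, 4, 5}  B2 = {2, 3, 4, 5}
Tree: B1–B2
Every bag has size at most 4, so the width is 4 − 1 = 3 and tw(G) ≤ 3. On the other hand G contains the 4-clique {1, 2, 4, 5}. A clique must lie in a single bag of any decomposition, so no decomposition can have width below 3. Hence tw(G) = 3 exactly.

3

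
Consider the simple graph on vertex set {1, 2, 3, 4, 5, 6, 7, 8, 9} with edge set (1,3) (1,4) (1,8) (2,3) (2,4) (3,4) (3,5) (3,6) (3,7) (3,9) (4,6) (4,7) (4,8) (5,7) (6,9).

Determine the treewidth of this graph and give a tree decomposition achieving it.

Each bag holds 3 vertices, so the decomposition has width 2, which upper-bounds the treewidth. For the lower bound, the 3 vertices {1, 4, 8} are pairwise adjacent, and any tree decomposition puts a clique entirely inside one bag — forcing width ≥ 2. The upper and lower bounds meet at 2, so that is the treewidth.

Treewidth 2.
Bags: B1 = {2, 3, 4}  B2 = {1, 3, 4}  B3 = {1, 4, 8}  B4 = {3, 4, 7}  B5 = {3, 4, 6}  B6 = {3, 6, 9}  B7 = {3, 5, 7}
Tree: B1–B2, B2–B3, B1–B4, B1–B5, B5–B6, B4–B7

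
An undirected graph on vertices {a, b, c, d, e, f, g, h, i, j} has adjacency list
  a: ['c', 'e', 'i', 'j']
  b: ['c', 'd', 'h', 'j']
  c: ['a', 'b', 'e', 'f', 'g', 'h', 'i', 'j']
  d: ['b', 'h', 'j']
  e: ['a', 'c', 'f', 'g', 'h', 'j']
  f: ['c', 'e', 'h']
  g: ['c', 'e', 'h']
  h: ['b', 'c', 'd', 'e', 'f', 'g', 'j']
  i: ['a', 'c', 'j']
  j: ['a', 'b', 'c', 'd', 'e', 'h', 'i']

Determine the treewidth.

A width-3 tree decomposition is:
Bags: B1 = {b, c, h, j}  B2 = {c, e, h, j}  B3 = {a, c, e, j}  B4 = {c, e, f, h}  B5 = {b, d, h, j}  B6 = {c, e, g, h}  B7 = {a, c, i, j}
Tree: B1–B2, B2–B3, B2–B4, B1–B5, B2–B6, B3–B7
The largest bag has 4 vertices, giving width 3; this decomposition certifies tw(G) ≤ 3. On the other hand G contains the 4-clique {b, d, h, j}. A clique must lie in a single bag of any decomposition, so no decomposition can have width below 3. Hence tw(G) = 3 exactly.

3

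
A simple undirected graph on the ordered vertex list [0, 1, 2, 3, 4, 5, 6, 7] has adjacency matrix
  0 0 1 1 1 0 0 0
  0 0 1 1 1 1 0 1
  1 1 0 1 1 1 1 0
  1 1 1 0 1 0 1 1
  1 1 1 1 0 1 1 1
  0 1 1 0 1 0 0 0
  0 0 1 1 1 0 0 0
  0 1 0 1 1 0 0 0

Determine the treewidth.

A width-3 tree decomposition is:
Bags: B1 = {1, 2, 3, 4}  B2 = {1, 2, 4, 5}  B3 = {0, 2, 3, 4}  B4 = {2, 3, 4, 6}  B5 = {1, 3, 4, 7}
Tree: B1–B2, B1–B3, B1–B4, B1–B5
Each bag holds 4 vertices, so the decomposition has width 3, which upper-bounds the treewidth. For the lower bound, the 4 vertices {0, 2, 3, 4} are pairwise adjacent, and any tree decomposition puts a clique entirely inside one bag — forcing width ≥ 3. Therefore the treewidth is 3.

3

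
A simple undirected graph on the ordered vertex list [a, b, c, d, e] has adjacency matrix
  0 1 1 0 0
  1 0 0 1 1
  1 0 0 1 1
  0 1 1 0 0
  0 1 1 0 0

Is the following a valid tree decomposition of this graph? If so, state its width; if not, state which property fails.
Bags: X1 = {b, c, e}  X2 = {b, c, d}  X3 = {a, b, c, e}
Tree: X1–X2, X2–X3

No — bags containing vertex e are not connected in the tree.

A tree decomposition must satisfy three properties: every vertex lies in some bag; for every edge, both endpoints lie together in some bag; and for every vertex, the bags containing it form a connected subtree. Here bags containing vertex e are not connected in the tree, so the decomposition is invalid.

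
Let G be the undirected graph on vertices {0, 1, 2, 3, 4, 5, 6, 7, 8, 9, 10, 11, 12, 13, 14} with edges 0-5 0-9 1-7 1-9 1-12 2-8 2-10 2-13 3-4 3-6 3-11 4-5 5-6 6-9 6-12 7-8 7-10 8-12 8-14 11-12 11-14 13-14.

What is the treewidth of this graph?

A width-3 tree decomposition is:
Bags: B1 = {0, 4, 5, 9}  B2 = {4, 5, 6, 9}  B3 = {3, 4, 6, 9}  B4 = {1, 3, 6, 9}  B5 = {1, 3, 6, 12}  B6 = {1, 3, 11, 12}  B7 = {1, 7, 11, 12}  B8 = {7, 8, 11, 12}  B9 = {7, 8, 11, 14}  B10 = {7, 8, 10, 14}  B11 = {2, 8, 10, 14}  B12 = {2, 10, 13, 14}
Tree: B1–B2, B2–B3, B3–B4, B4–B5, B5–B6, B6–B7, B7–B8, B8–B9, B9–B10, B10–B11, B11–B12
The largest bag has 4 vertices, giving width 3; this decomposition certifies tw(G) ≤ 3. For the lower bound: the 4 vertex sets {0,4,5}, {9}, {6}, {1,3,11,12} are disjoint, each induces a connected subgraph, and every pair is joined by at least one edge of G. Contracting each set to a single vertex therefore yields K_{4} as a minor, and since treewidth is minor-monotone, tw(G) ≥ tw(K_{4}) = 3. Therefore the treewidth is 3.

3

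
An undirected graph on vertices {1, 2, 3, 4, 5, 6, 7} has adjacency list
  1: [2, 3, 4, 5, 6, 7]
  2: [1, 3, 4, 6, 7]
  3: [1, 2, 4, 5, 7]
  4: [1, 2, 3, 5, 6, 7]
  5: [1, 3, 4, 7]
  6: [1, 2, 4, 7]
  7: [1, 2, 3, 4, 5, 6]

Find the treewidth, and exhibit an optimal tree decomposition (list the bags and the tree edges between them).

Each bag holds 5 vertices, so the decomposition has width 4, which upper-bounds the treewidth. Conversely, {1, 2, 3, 4, 7} is a clique of size 5, and the vertices of any clique must share a bag in every tree decomposition; so some bag has ≥ 5 vertices and tw(G) ≥ 4. Combining the bounds, tw(G) = 4.

Treewidth 4.
Bags: B1 = {1, 2, 3, 4, 7}  B2 = {1, 3, 4, 5, 7}  B3 = {1, 2, 4, 6, 7}
Tree: B1–B2, B1–B3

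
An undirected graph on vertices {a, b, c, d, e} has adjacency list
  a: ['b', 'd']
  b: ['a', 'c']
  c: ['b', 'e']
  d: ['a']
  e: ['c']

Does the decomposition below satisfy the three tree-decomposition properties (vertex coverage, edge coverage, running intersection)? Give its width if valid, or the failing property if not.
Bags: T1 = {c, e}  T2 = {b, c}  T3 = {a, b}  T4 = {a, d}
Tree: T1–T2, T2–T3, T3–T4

Yes; width 1.

Every vertex of G appears in some bag (union = {a, b, c, d, e}); every edge is covered by a bag; and for each vertex v the set of bags containing v is connected in the bag tree. The decomposition is therefore valid. The largest bag has 2 vertices, so the width is 1.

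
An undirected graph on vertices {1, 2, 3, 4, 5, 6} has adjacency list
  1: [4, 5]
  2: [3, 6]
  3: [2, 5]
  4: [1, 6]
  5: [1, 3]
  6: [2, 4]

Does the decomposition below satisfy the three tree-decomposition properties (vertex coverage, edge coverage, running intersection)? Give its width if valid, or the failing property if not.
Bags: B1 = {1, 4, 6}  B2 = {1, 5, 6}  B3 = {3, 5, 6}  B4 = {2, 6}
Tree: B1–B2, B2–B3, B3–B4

A tree decomposition must satisfy three properties: every vertex lies in some bag; for every edge, both endpoints lie together in some bag; and for every vertex, the bags containing it form a connected subtree. Here edge (3,2) lies in no bag, so the decomposition is invalid.

No — edge (3,2) lies in no bag.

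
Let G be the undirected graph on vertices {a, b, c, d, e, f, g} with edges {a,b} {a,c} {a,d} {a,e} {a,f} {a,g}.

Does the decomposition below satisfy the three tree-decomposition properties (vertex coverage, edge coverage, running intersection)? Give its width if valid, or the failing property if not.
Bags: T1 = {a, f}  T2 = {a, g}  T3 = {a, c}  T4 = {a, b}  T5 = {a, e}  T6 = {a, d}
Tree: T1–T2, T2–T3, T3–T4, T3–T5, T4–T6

Yes; width 1.

Every vertex of G appears in some bag (union = {a, b, c, d, e, f, g}); every edge is covered by a bag; and for each vertex v the set of bags containing v is connected in the bag tree. The decomposition is therefore valid. The largest bag has 2 vertices, so the width is 1.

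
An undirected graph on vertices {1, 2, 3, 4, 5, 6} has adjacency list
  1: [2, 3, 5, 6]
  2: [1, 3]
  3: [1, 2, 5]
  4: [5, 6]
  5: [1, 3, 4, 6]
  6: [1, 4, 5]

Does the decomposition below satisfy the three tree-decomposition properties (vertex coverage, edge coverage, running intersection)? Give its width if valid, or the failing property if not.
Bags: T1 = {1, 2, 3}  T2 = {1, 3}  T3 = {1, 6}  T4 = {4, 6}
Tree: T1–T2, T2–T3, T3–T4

No — vertex 5 appears in no bag.

A tree decomposition must satisfy three properties: every vertex lies in some bag; for every edge, both endpoints lie together in some bag; and for every vertex, the bags containing it form a connected subtree. Here vertex 5 appears in no bag, so the decomposition is invalid.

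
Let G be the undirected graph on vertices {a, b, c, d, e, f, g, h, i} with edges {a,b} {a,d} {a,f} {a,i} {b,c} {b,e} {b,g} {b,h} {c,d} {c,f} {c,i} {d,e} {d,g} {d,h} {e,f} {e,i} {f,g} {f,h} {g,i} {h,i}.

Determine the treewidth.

4

A width-4 tree decomposition is:
Bags: B1 = {a, b, d, f, i}  B2 = {b, d, f, h, i}  B3 = {b, d, e, f, i}  B4 = {b, c, d, f, i}  B5 = {b, d, f, g, i}
Tree: B1–B2, B2–B3, B3–B4, B4–B5
Every bag has size at most 5, so the width is 5 − 1 = 4 and tw(G) ≤ 4. For the lower bound: the 5 vertex sets {a,f}, {h,i}, {b,e}, {d}, {c} are disjoint, each induces a connected subgraph, and every pair is joined by at least one edge of G. Contracting each set to a single vertex therefore yields K_{5} as a minor, and since treewidth is minor-monotone, tw(G) ≥ tw(K_{5}) = 4. Hence tw(G) = 4 exactly.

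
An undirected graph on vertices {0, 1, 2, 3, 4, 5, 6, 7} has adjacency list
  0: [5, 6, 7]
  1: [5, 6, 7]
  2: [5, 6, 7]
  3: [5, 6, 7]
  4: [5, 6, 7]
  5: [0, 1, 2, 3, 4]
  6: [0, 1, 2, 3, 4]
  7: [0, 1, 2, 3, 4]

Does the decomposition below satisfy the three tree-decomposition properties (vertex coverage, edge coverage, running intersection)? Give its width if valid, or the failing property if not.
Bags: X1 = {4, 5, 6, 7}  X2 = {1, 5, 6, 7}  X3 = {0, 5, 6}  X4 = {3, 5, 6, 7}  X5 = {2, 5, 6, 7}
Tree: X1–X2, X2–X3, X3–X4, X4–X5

A tree decomposition must satisfy three properties: every vertex lies in some bag; for every edge, both endpoints lie together in some bag; and for every vertex, the bags containing it form a connected subtree. Here edge (7,0) lies in no bag, so the decomposition is invalid.

No — edge (7,0) lies in no bag.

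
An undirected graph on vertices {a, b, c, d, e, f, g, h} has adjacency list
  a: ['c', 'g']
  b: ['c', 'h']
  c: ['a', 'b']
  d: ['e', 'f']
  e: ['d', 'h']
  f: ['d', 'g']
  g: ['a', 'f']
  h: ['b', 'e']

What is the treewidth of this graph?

A width-2 tree decomposition is:
Bags: B1 = {a, c, g}  B2 = {c, f, g}  B3 = {c, d, f}  B4 = {c, d, e}  B5 = {c, e, h}  B6 = {b, c, h}
Tree: B1–B2, B2–B3, B3–B4, B4–B5, B5–B6
Every bag has size at most 3, so the width is 3 − 1 = 2 and tw(G) ≤ 2. For the lower bound, G contains the cycle c–a–g–f–d–e–h–b–c, so G is not a forest; only forests have treewidth ≤ 1, hence tw(G) ≥ 2. Therefore the treewidth is 2.

2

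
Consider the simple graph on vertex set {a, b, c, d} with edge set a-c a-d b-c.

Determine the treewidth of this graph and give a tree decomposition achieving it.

Treewidth 1.
One such decomposition:
Bags: B1 = {a, d}  B2 = {a, c}  B3 = {b, c}
Tree: B1–B2, B2–B3

Every bag has size at most 2, so the width is 2 − 1 = 1 and tw(G) ≤ 1. G has an edge, so its treewidth is at least 1. The upper and lower bounds meet at 1, so that is the treewidth.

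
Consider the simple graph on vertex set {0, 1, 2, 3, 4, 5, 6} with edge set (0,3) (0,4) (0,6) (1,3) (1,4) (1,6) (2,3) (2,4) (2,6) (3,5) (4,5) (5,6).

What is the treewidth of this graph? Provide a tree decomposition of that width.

Each bag holds 4 vertices, so the decomposition has width 3, which upper-bounds the treewidth. For the lower bound: the 4 vertex sets {4,5}, {0,6}, {3}, {1} are disjoint, each induces a connected subgraph, and every pair is joined by at least one edge of G. Contracting each set to a single vertex therefore yields K_{4} as a minor, and since treewidth is minor-monotone, tw(G) ≥ tw(K_{4}) = 3. Hence tw(G) = 3 exactly.

Treewidth 3.
One such decomposition:
Bags: B1 = {3, 4, 5, 6}  B2 = {0, 3, 4, 6}  B3 = {1, 3, 4, 6}  B4 = {2, 3, 4, 6}
Tree: B1–B2, B2–B3, B3–B4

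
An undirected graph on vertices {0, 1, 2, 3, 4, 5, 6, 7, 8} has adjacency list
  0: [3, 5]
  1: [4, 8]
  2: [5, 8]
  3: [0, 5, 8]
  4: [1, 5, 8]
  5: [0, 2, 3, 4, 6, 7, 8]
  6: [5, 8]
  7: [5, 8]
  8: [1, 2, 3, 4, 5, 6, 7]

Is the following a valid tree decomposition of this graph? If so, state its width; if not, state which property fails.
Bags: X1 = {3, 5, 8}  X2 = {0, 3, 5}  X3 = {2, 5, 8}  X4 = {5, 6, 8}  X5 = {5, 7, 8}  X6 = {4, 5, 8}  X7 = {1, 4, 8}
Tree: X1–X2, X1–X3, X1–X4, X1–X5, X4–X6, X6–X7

Every vertex of G appears in some bag (union = {0, 1, 2, 3, 4, 5, 6, 7, 8}); every edge is covered by a bag; and for each vertex v the set of bags containing v is connected in the bag tree. The decomposition is therefore valid. The largest bag has 3 vertices, so the width is 2.

Yes; width 2.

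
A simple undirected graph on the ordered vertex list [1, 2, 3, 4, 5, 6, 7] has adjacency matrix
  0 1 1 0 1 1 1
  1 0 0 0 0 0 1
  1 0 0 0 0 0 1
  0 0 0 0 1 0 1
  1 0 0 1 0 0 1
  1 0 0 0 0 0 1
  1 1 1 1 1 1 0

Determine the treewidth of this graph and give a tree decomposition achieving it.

Treewidth 2.
Bags: B1 = {4, 5, 7}  B2 = {1, 5, 7}  B3 = {1, 3, 7}  B4 = {1, 6, 7}  B5 = {1, 2, 7}
Tree: B1–B2, B2–B3, B3–B4, B4–B5

The largest bag has 3 vertices, giving width 2; this decomposition certifies tw(G) ≤ 2. For the lower bound, the 3 vertices {1, 2, 7} are pairwise adjacent, and any tree decomposition puts a clique entirely inside one bag — forcing width ≥ 2. Hence tw(G) = 2 exactly.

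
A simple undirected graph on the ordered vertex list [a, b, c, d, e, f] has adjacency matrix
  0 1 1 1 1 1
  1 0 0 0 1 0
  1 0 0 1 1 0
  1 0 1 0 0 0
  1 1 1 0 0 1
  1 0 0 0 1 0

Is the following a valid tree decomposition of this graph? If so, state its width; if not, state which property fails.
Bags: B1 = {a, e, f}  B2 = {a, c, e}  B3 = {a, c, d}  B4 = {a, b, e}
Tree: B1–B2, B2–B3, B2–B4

Yes; width 2.

Vertex coverage: the bags together contain {a, b, c, d, e, f}, the full vertex set. Edge coverage: each edge of G has both endpoints in at least one bag. Running intersection: for every vertex, the bags containing it form a connected subtree. All three properties hold, so this is a valid tree decomposition of width max|bag| − 1 = 2, and hence tw(G) ≤ 2.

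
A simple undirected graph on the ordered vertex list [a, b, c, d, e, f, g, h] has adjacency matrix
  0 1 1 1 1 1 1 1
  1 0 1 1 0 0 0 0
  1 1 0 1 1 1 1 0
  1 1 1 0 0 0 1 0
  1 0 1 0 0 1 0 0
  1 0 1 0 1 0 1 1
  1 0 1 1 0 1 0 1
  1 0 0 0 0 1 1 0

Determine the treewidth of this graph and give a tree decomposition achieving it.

Treewidth 3.
One such decomposition:
Bags: B1 = {a, c, f, g}  B2 = {a, c, e, f}  B3 = {a, c, d, g}  B4 = {a, f, g, h}  B5 = {a, b, c, d}
Tree: B1–B2, B1–B3, B1–B4, B3–B5

The largest bag has 4 vertices, giving width 3; this decomposition certifies tw(G) ≤ 3. For the lower bound, the 4 vertices {a, f, g, h} are pairwise adjacent, and any tree decomposition puts a clique entirely inside one bag — forcing width ≥ 3. The upper and lower bounds meet at 3, so that is the treewidth.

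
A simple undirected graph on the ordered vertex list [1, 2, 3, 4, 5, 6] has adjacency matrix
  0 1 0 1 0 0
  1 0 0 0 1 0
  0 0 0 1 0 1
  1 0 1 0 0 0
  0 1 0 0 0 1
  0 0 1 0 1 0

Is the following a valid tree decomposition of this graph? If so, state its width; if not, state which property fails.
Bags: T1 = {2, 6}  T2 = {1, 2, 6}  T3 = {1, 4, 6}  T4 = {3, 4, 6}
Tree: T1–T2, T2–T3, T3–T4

No — vertex 5 appears in no bag.

A tree decomposition must satisfy three properties: every vertex lies in some bag; for every edge, both endpoints lie together in some bag; and for every vertex, the bags containing it form a connected subtree. Here vertex 5 appears in no bag, so the decomposition is invalid.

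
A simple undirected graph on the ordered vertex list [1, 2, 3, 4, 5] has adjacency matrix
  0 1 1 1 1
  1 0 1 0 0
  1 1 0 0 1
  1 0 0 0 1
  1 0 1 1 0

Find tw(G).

2

A width-2 tree decomposition is:
Bags: B1 = {1, 4, 5}  B2 = {1, 3, 5}  B3 = {1, 2, 3}
Tree: B1–B2, B2–B3
Every bag has size at most 3, so the width is 3 − 1 = 2 and tw(G) ≤ 2. Conversely, {1, 2, 3} is a clique of size 3, and the vertices of any clique must share a bag in every tree decomposition; so some bag has ≥ 3 vertices and tw(G) ≥ 2. Therefore the treewidth is 2.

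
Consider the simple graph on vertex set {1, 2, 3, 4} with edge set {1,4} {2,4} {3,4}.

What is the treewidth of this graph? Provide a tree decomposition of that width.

Treewidth 1.
One optimal decomposition is:
Bags: B1 = {3, 4}  B2 = {2, 4}  B3 = {1, 4}
Tree: B1–B2, B2–B3

Every bag has size at most 2, so the width is 2 − 1 = 1 and tw(G) ≤ 1. Since G has at least one edge (e.g. 3–4), it is not an edgeless graph, so tw(G) ≥ 1. Combining the bounds, tw(G) = 1.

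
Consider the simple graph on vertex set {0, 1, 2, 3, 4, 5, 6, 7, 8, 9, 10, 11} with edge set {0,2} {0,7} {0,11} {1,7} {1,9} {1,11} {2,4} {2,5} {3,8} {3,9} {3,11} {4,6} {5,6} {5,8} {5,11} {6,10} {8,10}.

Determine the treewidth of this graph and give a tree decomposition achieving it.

The largest bag has 4 vertices, giving width 3; this decomposition certifies tw(G) ≤ 3. For the lower bound: the 4 vertex sets {4,6,10}, {2}, {5}, {0,3,8,11} are disjoint, each induces a connected subgraph, and every pair is joined by at least one edge of G. Contracting each set to a single vertex therefore yields K_{4} as a minor, and since treewidth is minor-monotone, tw(G) ≥ tw(K_{4}) = 3. The upper and lower bounds meet at 3, so that is the treewidth.

Treewidth 3.
Bags: B1 = {2, 4, 6, 10}  B2 = {2, 5, 6, 10}  B3 = {2, 5, 8, 10}  B4 = {0, 2, 5, 8}  B5 = {0, 5, 8, 11}  B6 = {0, 3, 8, 11}  B7 = {0, 3, 7, 11}  B8 = {1, 3, 7, 11}  B9 = {1, 3, 7, 9}
Tree: B1–B2, B2–B3, B3–B4, B4–B5, B5–B6, B6–B7, B7–B8, B8–B9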